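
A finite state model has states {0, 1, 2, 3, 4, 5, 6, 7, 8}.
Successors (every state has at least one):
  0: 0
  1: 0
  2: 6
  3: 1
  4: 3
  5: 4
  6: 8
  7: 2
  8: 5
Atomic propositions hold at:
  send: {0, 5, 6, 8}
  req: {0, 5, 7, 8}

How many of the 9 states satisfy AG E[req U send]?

1

E[req U send]: least fixpoint, start Z0 = Sat(send) = {0, 5, 6, 8}, add states in Sat(req) with some successor in Z. Already a fixed point.
Sat(E[req U send]) = {0, 5, 6, 8}
AG E[req U send]: greatest fixpoint, start Z0 = {0, 5, 6, 8}, keep only states in Sat with every successor in Z. Z1 = {0, 6, 8}; Z2 = {0, 6}; Z3 = {0}; fixed.
Sat(AG E[req U send]) = {0}
|Sat(AG E[req U send])| = |{0}| = 1.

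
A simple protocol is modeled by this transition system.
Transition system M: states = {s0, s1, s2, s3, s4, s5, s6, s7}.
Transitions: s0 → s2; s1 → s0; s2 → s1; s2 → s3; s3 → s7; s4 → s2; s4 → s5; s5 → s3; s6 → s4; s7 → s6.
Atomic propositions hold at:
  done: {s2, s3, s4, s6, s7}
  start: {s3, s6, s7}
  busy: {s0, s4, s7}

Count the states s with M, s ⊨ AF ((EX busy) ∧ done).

Sat(EX busy) = {s : some successor in {s0, s4, s7}} = {s1, s3, s6}
Sat((EX busy) ∧ done) = {s3, s6}
AF ((EX busy) ∧ done): least fixpoint, start Z0 = {s3, s6}, add states with every successor in Z. Z1 = {s3, s5, s6, s7}; fixed.
Sat(AF ((EX busy) ∧ done)) = {s3, s5, s6, s7}
|Sat(AF ((EX busy) ∧ done))| = |{s3, s5, s6, s7}| = 4.

4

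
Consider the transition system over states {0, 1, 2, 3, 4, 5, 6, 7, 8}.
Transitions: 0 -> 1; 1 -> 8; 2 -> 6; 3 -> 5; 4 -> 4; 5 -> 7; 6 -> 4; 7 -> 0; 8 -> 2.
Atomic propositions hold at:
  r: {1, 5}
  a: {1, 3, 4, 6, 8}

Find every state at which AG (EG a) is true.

{4, 6}

EG a: greatest fixpoint, start Z0 = {1, 3, 4, 6, 8}, keep only states in Sat with some successor in Z. Z1 = {1, 4, 6}; Z2 = {4, 6}; fixed.
Sat(EG a) = {4, 6}
AG (EG a): greatest fixpoint, start Z0 = {4, 6}, keep only states in Sat with every successor in Z. Already a fixed point.
Sat(AG (EG a)) = {4, 6}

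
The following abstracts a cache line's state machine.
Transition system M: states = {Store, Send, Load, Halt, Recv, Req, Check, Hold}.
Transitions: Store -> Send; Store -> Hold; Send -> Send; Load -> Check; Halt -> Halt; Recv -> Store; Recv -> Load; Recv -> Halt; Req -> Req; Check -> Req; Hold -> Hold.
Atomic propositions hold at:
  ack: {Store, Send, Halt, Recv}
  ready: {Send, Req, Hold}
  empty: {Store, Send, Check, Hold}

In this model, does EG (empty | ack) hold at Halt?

Yes

Sat(empty | ack) = {Store, Send, Halt, Recv, Check, Hold}
EG (empty | ack): greatest fixpoint, start Z0 = {Store, Send, Halt, Recv, Check, Hold}, keep only states in Sat with some successor in Z. Z1 = {Store, Send, Halt, Recv, Hold}; fixed.
Sat(EG (empty | ack)) = {Store, Send, Halt, Recv, Hold}
Halt ∈ Sat(EG (empty | ack)) = {Store, Send, Halt, Recv, Hold}, so the formula holds at Halt.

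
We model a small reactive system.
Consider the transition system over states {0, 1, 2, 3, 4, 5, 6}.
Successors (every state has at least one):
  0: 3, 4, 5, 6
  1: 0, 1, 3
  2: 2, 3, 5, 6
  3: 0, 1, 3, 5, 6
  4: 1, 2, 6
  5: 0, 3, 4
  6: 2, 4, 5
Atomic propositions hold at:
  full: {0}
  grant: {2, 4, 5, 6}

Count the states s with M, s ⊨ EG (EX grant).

Sat(EX grant) = {s : some successor in {2, 4, 5, 6}} = {0, 2, 3, 4, 5, 6}
EG (EX grant): greatest fixpoint, start Z0 = {0, 2, 3, 4, 5, 6}, keep only states in Sat with some successor in Z. Already a fixed point.
Sat(EG (EX grant)) = {0, 2, 3, 4, 5, 6}
|Sat(EG (EX grant))| = |{0, 2, 3, 4, 5, 6}| = 6.

6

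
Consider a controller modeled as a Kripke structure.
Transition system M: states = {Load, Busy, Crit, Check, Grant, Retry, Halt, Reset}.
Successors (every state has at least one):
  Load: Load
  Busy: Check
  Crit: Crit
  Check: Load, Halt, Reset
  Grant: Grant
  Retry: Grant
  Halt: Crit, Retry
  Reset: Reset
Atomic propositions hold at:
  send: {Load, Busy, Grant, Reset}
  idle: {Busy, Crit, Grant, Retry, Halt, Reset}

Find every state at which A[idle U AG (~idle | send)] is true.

{Load, Grant, Retry, Reset}

Sat(~idle) = {Load, Check}
Sat(~idle | send) = {Load, Busy, Check, Grant, Reset}
AG (~idle | send): greatest fixpoint, start Z0 = {Load, Busy, Check, Grant, Reset}, keep only states in Sat with every successor in Z. Z1 = {Load, Busy, Grant, Reset}; Z2 = {Load, Grant, Reset}; fixed.
Sat(AG (~idle | send)) = {Load, Grant, Reset}
A[idle U AG (~idle | send)]: least fixpoint, start Z0 = Sat(AG (~idle | send)) = {Load, Grant, Reset}, add states in Sat(idle) with every successor in Z. Z1 = {Load, Grant, Retry, Reset}; fixed.
Sat(A[idle U AG (~idle | send)]) = {Load, Grant, Retry, Reset}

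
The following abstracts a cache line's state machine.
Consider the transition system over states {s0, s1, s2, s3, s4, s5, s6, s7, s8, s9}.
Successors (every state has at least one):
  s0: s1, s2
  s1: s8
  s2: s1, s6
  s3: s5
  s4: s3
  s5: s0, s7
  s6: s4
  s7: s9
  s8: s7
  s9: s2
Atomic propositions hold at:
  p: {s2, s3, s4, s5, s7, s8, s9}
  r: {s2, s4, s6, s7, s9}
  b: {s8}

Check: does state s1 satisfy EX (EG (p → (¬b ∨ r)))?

Sat(¬b) = {s0, s1, s2, s3, s4, s5, s6, s7, s9}
Sat(¬b ∨ r) = {s0, s1, s2, s3, s4, s5, s6, s7, s9}
Sat(p → (¬b ∨ r)) = {s0, s1, s2, s3, s4, s5, s6, s7, s9}
EG (p → (¬b ∨ r)): greatest fixpoint, start Z0 = {s0, s1, s2, s3, s4, s5, s6, s7, s9}, keep only states in Sat with some successor in Z. Z1 = {s0, s2, s3, s4, s5, s6, s7, s9}; fixed.
Sat(EG (p → (¬b ∨ r))) = {s0, s2, s3, s4, s5, s6, s7, s9}
Sat(EX (EG (p → (¬b ∨ r)))) = {s : some successor in {s0, s2, s3, s4, s5, s6, s7, s9}} = {s0, s2, s3, s4, s5, s6, s7, s8, s9}
s1 ∉ Sat(EX (EG (p → (¬b ∨ r)))) = {s0, s2, s3, s4, s5, s6, s7, s8, s9}, so the formula does not hold at s1.

No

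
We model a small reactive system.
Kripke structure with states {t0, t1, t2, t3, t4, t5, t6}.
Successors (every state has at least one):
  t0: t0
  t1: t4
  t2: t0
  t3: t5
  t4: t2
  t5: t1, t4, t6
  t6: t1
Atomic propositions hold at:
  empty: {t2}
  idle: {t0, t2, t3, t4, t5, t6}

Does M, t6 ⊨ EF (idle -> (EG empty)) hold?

Yes

EG empty: greatest fixpoint, start Z0 = {t2}, keep only states in Sat with some successor in Z. Z1 = ∅; fixed.
Sat(EG empty) = ∅
Sat(idle -> (EG empty)) = {t1}
EF (idle -> (EG empty)): least fixpoint, start Z0 = {t1}, add states with some successor in Z. Z1 = {t1, t5, t6}; Z2 = {t1, t3, t5, t6}; fixed.
Sat(EF (idle -> (EG empty))) = {t1, t3, t5, t6}
t6 ∈ Sat(EF (idle -> (EG empty))) = {t1, t3, t5, t6}, so the formula holds at t6.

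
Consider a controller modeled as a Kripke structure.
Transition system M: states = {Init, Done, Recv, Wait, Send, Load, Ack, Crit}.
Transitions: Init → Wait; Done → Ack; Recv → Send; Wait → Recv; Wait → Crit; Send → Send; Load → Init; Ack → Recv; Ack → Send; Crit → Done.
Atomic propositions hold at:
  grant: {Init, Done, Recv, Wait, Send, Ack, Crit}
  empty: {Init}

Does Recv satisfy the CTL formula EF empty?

No

EF empty: least fixpoint, start Z0 = {Init}, add states with some successor in Z. Z1 = {Init, Load}; fixed.
Sat(EF empty) = {Init, Load}
Recv ∉ Sat(EF empty) = {Init, Load}, so the formula does not hold at Recv.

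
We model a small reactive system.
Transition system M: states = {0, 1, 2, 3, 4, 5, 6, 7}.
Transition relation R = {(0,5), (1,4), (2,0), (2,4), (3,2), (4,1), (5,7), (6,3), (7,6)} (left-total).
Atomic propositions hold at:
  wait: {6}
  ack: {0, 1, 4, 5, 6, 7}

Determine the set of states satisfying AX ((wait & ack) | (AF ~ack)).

Sat(wait & ack) = {6}
Sat(~ack) = {2, 3}
AF ~ack: least fixpoint, start Z0 = {2, 3}, add states with every successor in Z. Z1 = {2, 3, 6}; Z2 = {2, 3, 6, 7}; Z3 = {2, 3, 5, 6, 7}; Z4 = {0, 2, 3, 5, 6, 7}; fixed.
Sat(AF ~ack) = {0, 2, 3, 5, 6, 7}
Sat((wait & ack) | (AF ~ack)) = {0, 2, 3, 5, 6, 7}
Sat(AX ((wait & ack) | (AF ~ack))) = {s : every successor in {0, 2, 3, 5, 6, 7}} = {0, 3, 5, 6, 7}

{0, 3, 5, 6, 7}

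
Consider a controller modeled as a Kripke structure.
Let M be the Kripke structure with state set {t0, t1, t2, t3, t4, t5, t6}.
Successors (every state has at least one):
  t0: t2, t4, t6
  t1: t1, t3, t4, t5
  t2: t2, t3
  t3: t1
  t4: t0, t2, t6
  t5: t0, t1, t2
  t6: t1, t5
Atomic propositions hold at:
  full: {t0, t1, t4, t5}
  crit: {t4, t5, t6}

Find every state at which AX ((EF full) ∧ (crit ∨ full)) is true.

EF full: least fixpoint, start Z0 = {t0, t1, t4, t5}, add states with some successor in Z. Z1 = {t0, t1, t3, t4, t5, t6}; Z2 = {t0, t1, t2, t3, t4, t5, t6}; fixed.
Sat(EF full) = {t0, t1, t2, t3, t4, t5, t6}
Sat(crit ∨ full) = {t0, t1, t4, t5, t6}
Sat((EF full) ∧ (crit ∨ full)) = {t0, t1, t4, t5, t6}
Sat(AX ((EF full) ∧ (crit ∨ full))) = {s : every successor in {t0, t1, t4, t5, t6}} = {t3, t6}

{t3, t6}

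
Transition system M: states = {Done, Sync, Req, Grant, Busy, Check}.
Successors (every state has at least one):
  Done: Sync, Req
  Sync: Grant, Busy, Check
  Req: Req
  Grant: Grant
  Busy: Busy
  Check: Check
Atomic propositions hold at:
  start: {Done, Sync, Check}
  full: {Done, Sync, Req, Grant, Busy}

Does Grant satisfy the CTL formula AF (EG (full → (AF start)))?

AF start: least fixpoint, start Z0 = {Done, Sync, Check}, add states with every successor in Z. Already a fixed point.
Sat(AF start) = {Done, Sync, Check}
Sat(full → (AF start)) = {Done, Sync, Check}
EG (full → (AF start)): greatest fixpoint, start Z0 = {Done, Sync, Check}, keep only states in Sat with some successor in Z. Already a fixed point.
Sat(EG (full → (AF start))) = {Done, Sync, Check}
AF (EG (full → (AF start))): least fixpoint, start Z0 = {Done, Sync, Check}, add states with every successor in Z. Already a fixed point.
Sat(AF (EG (full → (AF start)))) = {Done, Sync, Check}
Grant ∉ Sat(AF (EG (full → (AF start)))) = {Done, Sync, Check}, so the formula does not hold at Grant.

No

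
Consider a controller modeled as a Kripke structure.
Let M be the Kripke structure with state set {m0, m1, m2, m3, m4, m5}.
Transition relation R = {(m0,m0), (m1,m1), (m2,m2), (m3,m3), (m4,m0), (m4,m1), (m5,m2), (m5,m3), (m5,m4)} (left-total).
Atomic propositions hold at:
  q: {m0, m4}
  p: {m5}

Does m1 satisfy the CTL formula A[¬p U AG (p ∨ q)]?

Sat(¬p) = {m0, m1, m2, m3, m4}
Sat(p ∨ q) = {m0, m4, m5}
AG (p ∨ q): greatest fixpoint, start Z0 = {m0, m4, m5}, keep only states in Sat with every successor in Z. Z1 = {m0}; fixed.
Sat(AG (p ∨ q)) = {m0}
A[¬p U AG (p ∨ q)]: least fixpoint, start Z0 = Sat(AG (p ∨ q)) = {m0}, add states in Sat(¬p) with every successor in Z. Already a fixed point.
Sat(A[¬p U AG (p ∨ q)]) = {m0}
m1 ∉ Sat(A[¬p U AG (p ∨ q)]) = {m0}, so the formula does not hold at m1.

No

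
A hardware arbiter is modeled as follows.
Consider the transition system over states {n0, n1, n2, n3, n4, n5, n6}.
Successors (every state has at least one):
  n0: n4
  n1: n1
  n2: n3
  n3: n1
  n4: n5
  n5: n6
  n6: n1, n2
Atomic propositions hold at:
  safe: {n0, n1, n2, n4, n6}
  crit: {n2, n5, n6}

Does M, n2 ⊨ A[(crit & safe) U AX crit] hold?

Sat(crit & safe) = {n2, n6}
Sat(AX crit) = {s : every successor in {n2, n5, n6}} = {n4, n5}
A[(crit & safe) U AX crit]: least fixpoint, start Z0 = Sat(AX crit) = {n4, n5}, add states in Sat(crit & safe) with every successor in Z. Already a fixed point.
Sat(A[(crit & safe) U AX crit]) = {n4, n5}
n2 ∉ Sat(A[(crit & safe) U AX crit]) = {n4, n5}, so the formula does not hold at n2.

No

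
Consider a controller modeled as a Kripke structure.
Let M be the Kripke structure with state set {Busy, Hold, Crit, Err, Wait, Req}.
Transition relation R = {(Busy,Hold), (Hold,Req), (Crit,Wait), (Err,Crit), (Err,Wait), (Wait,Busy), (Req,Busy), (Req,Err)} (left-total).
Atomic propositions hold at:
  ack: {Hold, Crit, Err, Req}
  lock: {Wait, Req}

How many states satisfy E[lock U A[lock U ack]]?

A[lock U ack]: least fixpoint, start Z0 = Sat(ack) = {Hold, Crit, Err, Req}, add states in Sat(lock) with every successor in Z. Already a fixed point.
Sat(A[lock U ack]) = {Hold, Crit, Err, Req}
E[lock U A[lock U ack]]: least fixpoint, start Z0 = Sat(A[lock U ack]) = {Hold, Crit, Err, Req}, add states in Sat(lock) with some successor in Z. Already a fixed point.
Sat(E[lock U A[lock U ack]]) = {Hold, Crit, Err, Req}
|Sat(E[lock U A[lock U ack]])| = |{Hold, Crit, Err, Req}| = 4.

4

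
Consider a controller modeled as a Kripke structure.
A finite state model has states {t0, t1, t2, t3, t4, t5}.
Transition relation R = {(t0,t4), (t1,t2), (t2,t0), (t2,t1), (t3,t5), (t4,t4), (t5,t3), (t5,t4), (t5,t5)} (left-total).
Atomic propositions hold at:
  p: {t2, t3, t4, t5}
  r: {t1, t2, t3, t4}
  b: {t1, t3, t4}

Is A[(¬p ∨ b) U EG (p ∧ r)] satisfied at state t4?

Sat(¬p) = {t0, t1}
Sat(¬p ∨ b) = {t0, t1, t3, t4}
Sat(p ∧ r) = {t2, t3, t4}
EG (p ∧ r): greatest fixpoint, start Z0 = {t2, t3, t4}, keep only states in Sat with some successor in Z. Z1 = {t4}; fixed.
Sat(EG (p ∧ r)) = {t4}
A[(¬p ∨ b) U EG (p ∧ r)]: least fixpoint, start Z0 = Sat(EG (p ∧ r)) = {t4}, add states in Sat(¬p ∨ b) with every successor in Z. Z1 = {t0, t4}; fixed.
Sat(A[(¬p ∨ b) U EG (p ∧ r)]) = {t0, t4}
t4 ∈ Sat(A[(¬p ∨ b) U EG (p ∧ r)]) = {t0, t4}, so the formula holds at t4.

Yes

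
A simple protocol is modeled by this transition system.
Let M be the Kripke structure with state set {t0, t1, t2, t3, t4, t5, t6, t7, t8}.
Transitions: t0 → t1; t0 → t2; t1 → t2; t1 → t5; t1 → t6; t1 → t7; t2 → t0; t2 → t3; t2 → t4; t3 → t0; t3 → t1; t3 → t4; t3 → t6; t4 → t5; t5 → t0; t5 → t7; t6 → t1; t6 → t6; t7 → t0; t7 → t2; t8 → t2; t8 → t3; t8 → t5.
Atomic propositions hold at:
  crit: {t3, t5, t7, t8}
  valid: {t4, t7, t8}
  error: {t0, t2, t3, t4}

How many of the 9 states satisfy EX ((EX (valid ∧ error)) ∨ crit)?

Sat(valid ∧ error) = {t4}
Sat(EX (valid ∧ error)) = {s : some successor in {t4}} = {t2, t3}
Sat((EX (valid ∧ error)) ∨ crit) = {t2, t3, t5, t7, t8}
Sat(EX ((EX (valid ∧ error)) ∨ crit)) = {s : some successor in {t2, t3, t5, t7, t8}} = {t0, t1, t2, t4, t5, t7, t8}
|Sat(EX ((EX (valid ∧ error)) ∨ crit))| = |{t0, t1, t2, t4, t5, t7, t8}| = 7.

7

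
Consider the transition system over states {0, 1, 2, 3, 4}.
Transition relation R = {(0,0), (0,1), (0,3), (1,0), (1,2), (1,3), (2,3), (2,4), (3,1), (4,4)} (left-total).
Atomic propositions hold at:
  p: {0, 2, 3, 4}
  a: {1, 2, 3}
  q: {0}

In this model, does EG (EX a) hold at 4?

Sat(EX a) = {s : some successor in {1, 2, 3}} = {0, 1, 2, 3}
EG (EX a): greatest fixpoint, start Z0 = {0, 1, 2, 3}, keep only states in Sat with some successor in Z. Already a fixed point.
Sat(EG (EX a)) = {0, 1, 2, 3}
4 ∉ Sat(EG (EX a)) = {0, 1, 2, 3}, so the formula does not hold at 4.

No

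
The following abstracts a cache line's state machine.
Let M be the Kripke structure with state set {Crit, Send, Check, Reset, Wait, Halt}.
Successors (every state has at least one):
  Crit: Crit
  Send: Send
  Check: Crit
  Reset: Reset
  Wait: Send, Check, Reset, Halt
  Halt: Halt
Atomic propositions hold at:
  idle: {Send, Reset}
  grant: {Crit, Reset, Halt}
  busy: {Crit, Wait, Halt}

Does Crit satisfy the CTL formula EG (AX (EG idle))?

EG idle: greatest fixpoint, start Z0 = {Send, Reset}, keep only states in Sat with some successor in Z. Already a fixed point.
Sat(EG idle) = {Send, Reset}
Sat(AX (EG idle)) = {s : every successor in {Send, Reset}} = {Send, Reset}
EG (AX (EG idle)): greatest fixpoint, start Z0 = {Send, Reset}, keep only states in Sat with some successor in Z. Already a fixed point.
Sat(EG (AX (EG idle))) = {Send, Reset}
Crit ∉ Sat(EG (AX (EG idle))) = {Send, Reset}, so the formula does not hold at Crit.

No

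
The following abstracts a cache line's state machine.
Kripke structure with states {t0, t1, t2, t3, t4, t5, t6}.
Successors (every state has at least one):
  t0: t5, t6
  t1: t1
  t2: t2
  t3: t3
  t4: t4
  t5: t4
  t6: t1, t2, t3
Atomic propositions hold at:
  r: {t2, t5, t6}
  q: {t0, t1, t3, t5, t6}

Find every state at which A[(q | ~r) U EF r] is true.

Sat(~r) = {t0, t1, t3, t4}
Sat(q | ~r) = {t0, t1, t3, t4, t5, t6}
EF r: least fixpoint, start Z0 = {t2, t5, t6}, add states with some successor in Z. Z1 = {t0, t2, t5, t6}; fixed.
Sat(EF r) = {t0, t2, t5, t6}
A[(q | ~r) U EF r]: least fixpoint, start Z0 = Sat(EF r) = {t0, t2, t5, t6}, add states in Sat(q | ~r) with every successor in Z. Already a fixed point.
Sat(A[(q | ~r) U EF r]) = {t0, t2, t5, t6}

{t0, t2, t5, t6}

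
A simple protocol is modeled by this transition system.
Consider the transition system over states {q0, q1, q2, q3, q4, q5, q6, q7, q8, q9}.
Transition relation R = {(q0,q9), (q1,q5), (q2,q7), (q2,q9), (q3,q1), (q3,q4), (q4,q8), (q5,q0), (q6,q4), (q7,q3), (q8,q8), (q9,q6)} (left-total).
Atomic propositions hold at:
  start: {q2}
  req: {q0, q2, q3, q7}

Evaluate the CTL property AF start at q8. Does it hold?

AF start: least fixpoint, start Z0 = {q2}, add states with every successor in Z. Already a fixed point.
Sat(AF start) = {q2}
q8 ∉ Sat(AF start) = {q2}, so the formula does not hold at q8.

No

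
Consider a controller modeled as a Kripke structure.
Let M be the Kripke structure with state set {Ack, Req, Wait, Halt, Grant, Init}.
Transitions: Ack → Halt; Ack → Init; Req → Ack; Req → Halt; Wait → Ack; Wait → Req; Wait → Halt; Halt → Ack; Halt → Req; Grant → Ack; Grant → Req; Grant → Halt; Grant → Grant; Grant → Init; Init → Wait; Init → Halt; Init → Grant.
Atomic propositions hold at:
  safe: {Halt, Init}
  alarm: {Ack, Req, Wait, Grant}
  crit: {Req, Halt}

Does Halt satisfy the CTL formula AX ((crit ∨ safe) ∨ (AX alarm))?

No

Sat(crit ∨ safe) = {Req, Halt, Init}
Sat(AX alarm) = {s : every successor in {Ack, Req, Wait, Grant}} = {Halt}
Sat((crit ∨ safe) ∨ (AX alarm)) = {Req, Halt, Init}
Sat(AX ((crit ∨ safe) ∨ (AX alarm))) = {s : every successor in {Req, Halt, Init}} = {Ack}
Halt ∉ Sat(AX ((crit ∨ safe) ∨ (AX alarm))) = {Ack}, so the formula does not hold at Halt.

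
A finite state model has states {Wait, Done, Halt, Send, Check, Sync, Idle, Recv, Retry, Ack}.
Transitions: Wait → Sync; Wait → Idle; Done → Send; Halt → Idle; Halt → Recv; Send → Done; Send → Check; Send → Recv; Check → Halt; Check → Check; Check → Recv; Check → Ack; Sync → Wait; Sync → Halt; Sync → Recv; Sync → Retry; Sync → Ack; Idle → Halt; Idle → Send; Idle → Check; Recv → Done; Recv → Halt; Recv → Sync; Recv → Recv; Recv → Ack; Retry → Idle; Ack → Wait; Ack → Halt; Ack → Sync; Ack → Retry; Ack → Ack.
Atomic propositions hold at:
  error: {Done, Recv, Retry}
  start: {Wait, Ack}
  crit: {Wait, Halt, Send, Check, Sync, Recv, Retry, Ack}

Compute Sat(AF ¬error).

Sat(¬error) = {Wait, Halt, Send, Check, Sync, Idle, Ack}
AF ¬error: least fixpoint, start Z0 = {Wait, Halt, Send, Check, Sync, Idle, Ack}, add states with every successor in Z. Z1 = {Wait, Done, Halt, Send, Check, Sync, Idle, Retry, Ack}; fixed.
Sat(AF ¬error) = {Wait, Done, Halt, Send, Check, Sync, Idle, Retry, Ack}

{Wait, Done, Halt, Send, Check, Sync, Idle, Retry, Ack}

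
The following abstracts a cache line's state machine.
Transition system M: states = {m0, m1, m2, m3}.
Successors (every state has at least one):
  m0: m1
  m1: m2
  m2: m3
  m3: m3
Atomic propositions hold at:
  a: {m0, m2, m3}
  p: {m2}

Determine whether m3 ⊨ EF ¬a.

Sat(¬a) = {m1}
EF ¬a: least fixpoint, start Z0 = {m1}, add states with some successor in Z. Z1 = {m0, m1}; fixed.
Sat(EF ¬a) = {m0, m1}
m3 ∉ Sat(EF ¬a) = {m0, m1}, so the formula does not hold at m3.

No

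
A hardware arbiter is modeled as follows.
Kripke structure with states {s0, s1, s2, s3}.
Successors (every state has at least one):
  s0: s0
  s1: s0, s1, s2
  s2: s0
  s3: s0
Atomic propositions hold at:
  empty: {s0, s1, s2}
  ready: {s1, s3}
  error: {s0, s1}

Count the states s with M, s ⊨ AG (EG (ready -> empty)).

3

Sat(ready -> empty) = {s0, s1, s2}
EG (ready -> empty): greatest fixpoint, start Z0 = {s0, s1, s2}, keep only states in Sat with some successor in Z. Already a fixed point.
Sat(EG (ready -> empty)) = {s0, s1, s2}
AG (EG (ready -> empty)): greatest fixpoint, start Z0 = {s0, s1, s2}, keep only states in Sat with every successor in Z. Already a fixed point.
Sat(AG (EG (ready -> empty))) = {s0, s1, s2}
|Sat(AG (EG (ready -> empty)))| = |{s0, s1, s2}| = 3.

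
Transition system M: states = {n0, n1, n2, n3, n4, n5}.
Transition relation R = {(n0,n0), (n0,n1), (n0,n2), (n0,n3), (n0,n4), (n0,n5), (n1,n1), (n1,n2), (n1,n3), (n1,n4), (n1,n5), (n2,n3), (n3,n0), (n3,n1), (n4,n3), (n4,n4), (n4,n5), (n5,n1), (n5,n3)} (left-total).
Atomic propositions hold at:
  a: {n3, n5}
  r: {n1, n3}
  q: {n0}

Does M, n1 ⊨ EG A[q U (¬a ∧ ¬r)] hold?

No

Sat(¬a) = {n0, n1, n2, n4}
Sat(¬r) = {n0, n2, n4, n5}
Sat(¬a ∧ ¬r) = {n0, n2, n4}
A[q U (¬a ∧ ¬r)]: least fixpoint, start Z0 = Sat((¬a ∧ ¬r)) = {n0, n2, n4}, add states in Sat(q) with every successor in Z. Already a fixed point.
Sat(A[q U (¬a ∧ ¬r)]) = {n0, n2, n4}
EG A[q U (¬a ∧ ¬r)]: greatest fixpoint, start Z0 = {n0, n2, n4}, keep only states in Sat with some successor in Z. Z1 = {n0, n4}; fixed.
Sat(EG A[q U (¬a ∧ ¬r)]) = {n0, n4}
n1 ∉ Sat(EG A[q U (¬a ∧ ¬r)]) = {n0, n4}, so the formula does not hold at n1.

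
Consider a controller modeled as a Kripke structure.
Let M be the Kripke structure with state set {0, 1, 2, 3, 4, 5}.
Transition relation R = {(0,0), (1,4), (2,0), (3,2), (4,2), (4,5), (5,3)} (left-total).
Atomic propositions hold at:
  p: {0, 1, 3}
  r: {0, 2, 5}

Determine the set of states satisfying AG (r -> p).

Sat(r -> p) = {0, 1, 3, 4}
AG (r -> p): greatest fixpoint, start Z0 = {0, 1, 3, 4}, keep only states in Sat with every successor in Z. Z1 = {0, 1}; Z2 = {0}; fixed.
Sat(AG (r -> p)) = {0}

{0}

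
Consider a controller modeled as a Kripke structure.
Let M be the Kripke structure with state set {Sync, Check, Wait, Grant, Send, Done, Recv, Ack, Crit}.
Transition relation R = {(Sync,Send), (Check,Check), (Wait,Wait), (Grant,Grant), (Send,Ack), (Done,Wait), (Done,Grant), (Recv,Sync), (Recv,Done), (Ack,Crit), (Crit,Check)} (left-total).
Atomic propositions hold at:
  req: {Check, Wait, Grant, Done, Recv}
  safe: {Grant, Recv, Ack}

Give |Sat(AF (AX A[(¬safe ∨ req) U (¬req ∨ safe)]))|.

4

Sat(¬safe) = {Sync, Check, Wait, Send, Done, Crit}
Sat(¬safe ∨ req) = {Sync, Check, Wait, Grant, Send, Done, Recv, Crit}
Sat(¬req) = {Sync, Send, Ack, Crit}
Sat(¬req ∨ safe) = {Sync, Grant, Send, Recv, Ack, Crit}
A[(¬safe ∨ req) U (¬req ∨ safe)]: least fixpoint, start Z0 = Sat((¬req ∨ safe)) = {Sync, Grant, Send, Recv, Ack, Crit}, add states in Sat(¬safe ∨ req) with every successor in Z. Already a fixed point.
Sat(A[(¬safe ∨ req) U (¬req ∨ safe)]) = {Sync, Grant, Send, Recv, Ack, Crit}
Sat(AX A[(¬safe ∨ req) U (¬req ∨ safe)]) = {s : every successor in {Sync, Grant, Send, Recv, Ack, Crit}} = {Sync, Grant, Send, Ack}
AF (AX A[(¬safe ∨ req) U (¬req ∨ safe)]): least fixpoint, start Z0 = {Sync, Grant, Send, Ack}, add states with every successor in Z. Already a fixed point.
Sat(AF (AX A[(¬safe ∨ req) U (¬req ∨ safe)])) = {Sync, Grant, Send, Ack}
|Sat(AF (AX A[(¬safe ∨ req) U (¬req ∨ safe)]))| = |{Sync, Grant, Send, Ack}| = 4.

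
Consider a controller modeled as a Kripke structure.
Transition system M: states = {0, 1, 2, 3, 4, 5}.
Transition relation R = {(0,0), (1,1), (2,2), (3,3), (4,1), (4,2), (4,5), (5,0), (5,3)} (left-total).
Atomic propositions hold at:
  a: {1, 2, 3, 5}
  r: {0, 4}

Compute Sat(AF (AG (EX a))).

{1, 2, 3}

Sat(EX a) = {s : some successor in {1, 2, 3, 5}} = {1, 2, 3, 4, 5}
AG (EX a): greatest fixpoint, start Z0 = {1, 2, 3, 4, 5}, keep only states in Sat with every successor in Z. Z1 = {1, 2, 3, 4}; Z2 = {1, 2, 3}; fixed.
Sat(AG (EX a)) = {1, 2, 3}
AF (AG (EX a)): least fixpoint, start Z0 = {1, 2, 3}, add states with every successor in Z. Already a fixed point.
Sat(AF (AG (EX a))) = {1, 2, 3}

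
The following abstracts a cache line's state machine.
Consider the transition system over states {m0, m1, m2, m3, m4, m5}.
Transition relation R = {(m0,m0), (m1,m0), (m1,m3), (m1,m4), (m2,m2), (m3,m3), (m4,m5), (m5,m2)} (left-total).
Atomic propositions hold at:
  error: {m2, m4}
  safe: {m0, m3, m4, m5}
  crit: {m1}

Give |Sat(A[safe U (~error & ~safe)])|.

1

Sat(~error) = {m0, m1, m3, m5}
Sat(~safe) = {m1, m2}
Sat(~error & ~safe) = {m1}
A[safe U (~error & ~safe)]: least fixpoint, start Z0 = Sat((~error & ~safe)) = {m1}, add states in Sat(safe) with every successor in Z. Already a fixed point.
Sat(A[safe U (~error & ~safe)]) = {m1}
|Sat(A[safe U (~error & ~safe)])| = |{m1}| = 1.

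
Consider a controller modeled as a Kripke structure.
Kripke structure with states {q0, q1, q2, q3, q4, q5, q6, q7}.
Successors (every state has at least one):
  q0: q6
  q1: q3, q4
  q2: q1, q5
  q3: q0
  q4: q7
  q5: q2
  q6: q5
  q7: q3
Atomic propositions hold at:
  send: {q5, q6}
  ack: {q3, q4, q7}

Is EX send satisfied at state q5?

No

Sat(EX send) = {s : some successor in {q5, q6}} = {q0, q2, q6}
q5 ∉ Sat(EX send) = {q0, q2, q6}, so the formula does not hold at q5.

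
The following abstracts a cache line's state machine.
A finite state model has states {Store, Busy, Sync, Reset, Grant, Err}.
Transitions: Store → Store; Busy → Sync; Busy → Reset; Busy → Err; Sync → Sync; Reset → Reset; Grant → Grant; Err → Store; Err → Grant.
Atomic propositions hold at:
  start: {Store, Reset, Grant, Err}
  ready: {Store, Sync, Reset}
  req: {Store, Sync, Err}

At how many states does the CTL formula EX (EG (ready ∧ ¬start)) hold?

Sat(¬start) = {Busy, Sync}
Sat(ready ∧ ¬start) = {Sync}
EG (ready ∧ ¬start): greatest fixpoint, start Z0 = {Sync}, keep only states in Sat with some successor in Z. Already a fixed point.
Sat(EG (ready ∧ ¬start)) = {Sync}
Sat(EX (EG (ready ∧ ¬start))) = {s : some successor in {Sync}} = {Busy, Sync}
|Sat(EX (EG (ready ∧ ¬start)))| = |{Busy, Sync}| = 2.

2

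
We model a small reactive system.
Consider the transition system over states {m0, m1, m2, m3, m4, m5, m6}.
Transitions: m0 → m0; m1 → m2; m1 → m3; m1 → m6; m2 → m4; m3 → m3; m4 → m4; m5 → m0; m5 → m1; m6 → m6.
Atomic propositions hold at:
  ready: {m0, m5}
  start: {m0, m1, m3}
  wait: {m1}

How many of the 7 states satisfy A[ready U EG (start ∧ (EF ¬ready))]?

2

Sat(¬ready) = {m1, m2, m3, m4, m6}
EF ¬ready: least fixpoint, start Z0 = {m1, m2, m3, m4, m6}, add states with some successor in Z. Z1 = {m1, m2, m3, m4, m5, m6}; fixed.
Sat(EF ¬ready) = {m1, m2, m3, m4, m5, m6}
Sat(start ∧ (EF ¬ready)) = {m1, m3}
EG (start ∧ (EF ¬ready)): greatest fixpoint, start Z0 = {m1, m3}, keep only states in Sat with some successor in Z. Already a fixed point.
Sat(EG (start ∧ (EF ¬ready))) = {m1, m3}
A[ready U EG (start ∧ (EF ¬ready))]: least fixpoint, start Z0 = Sat(EG (start ∧ (EF ¬ready))) = {m1, m3}, add states in Sat(ready) with every successor in Z. Already a fixed point.
Sat(A[ready U EG (start ∧ (EF ¬ready))]) = {m1, m3}
|Sat(A[ready U EG (start ∧ (EF ¬ready))])| = |{m1, m3}| = 2.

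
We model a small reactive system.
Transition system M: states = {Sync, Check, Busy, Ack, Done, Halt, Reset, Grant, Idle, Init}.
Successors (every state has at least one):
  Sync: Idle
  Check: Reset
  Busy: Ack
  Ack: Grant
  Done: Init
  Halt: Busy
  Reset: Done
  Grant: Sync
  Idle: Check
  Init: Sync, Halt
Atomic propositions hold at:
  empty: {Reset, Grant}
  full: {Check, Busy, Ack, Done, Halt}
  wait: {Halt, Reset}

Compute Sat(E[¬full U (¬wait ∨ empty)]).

{Sync, Check, Busy, Ack, Done, Reset, Grant, Idle, Init}

Sat(¬full) = {Sync, Reset, Grant, Idle, Init}
Sat(¬wait) = {Sync, Check, Busy, Ack, Done, Grant, Idle, Init}
Sat(¬wait ∨ empty) = {Sync, Check, Busy, Ack, Done, Reset, Grant, Idle, Init}
E[¬full U (¬wait ∨ empty)]: least fixpoint, start Z0 = Sat((¬wait ∨ empty)) = {Sync, Check, Busy, Ack, Done, Reset, Grant, Idle, Init}, add states in Sat(¬full) with some successor in Z. Already a fixed point.
Sat(E[¬full U (¬wait ∨ empty)]) = {Sync, Check, Busy, Ack, Done, Reset, Grant, Idle, Init}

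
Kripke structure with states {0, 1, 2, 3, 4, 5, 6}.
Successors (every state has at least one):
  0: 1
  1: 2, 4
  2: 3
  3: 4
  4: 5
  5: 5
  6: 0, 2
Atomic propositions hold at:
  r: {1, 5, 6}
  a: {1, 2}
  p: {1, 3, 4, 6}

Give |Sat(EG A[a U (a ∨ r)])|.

Sat(a ∨ r) = {1, 2, 5, 6}
A[a U (a ∨ r)]: least fixpoint, start Z0 = Sat((a ∨ r)) = {1, 2, 5, 6}, add states in Sat(a) with every successor in Z. Already a fixed point.
Sat(A[a U (a ∨ r)]) = {1, 2, 5, 6}
EG A[a U (a ∨ r)]: greatest fixpoint, start Z0 = {1, 2, 5, 6}, keep only states in Sat with some successor in Z. Z1 = {1, 5, 6}; Z2 = {5}; fixed.
Sat(EG A[a U (a ∨ r)]) = {5}
|Sat(EG A[a U (a ∨ r)])| = |{5}| = 1.

1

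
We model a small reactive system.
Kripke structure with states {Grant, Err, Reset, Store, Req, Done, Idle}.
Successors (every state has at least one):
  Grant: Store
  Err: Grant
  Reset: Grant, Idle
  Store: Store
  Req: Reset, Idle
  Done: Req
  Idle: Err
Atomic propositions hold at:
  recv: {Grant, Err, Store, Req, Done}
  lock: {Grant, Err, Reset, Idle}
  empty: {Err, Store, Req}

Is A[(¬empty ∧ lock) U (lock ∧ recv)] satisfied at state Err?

Sat(¬empty) = {Grant, Reset, Done, Idle}
Sat(¬empty ∧ lock) = {Grant, Reset, Idle}
Sat(lock ∧ recv) = {Grant, Err}
A[(¬empty ∧ lock) U (lock ∧ recv)]: least fixpoint, start Z0 = Sat((lock ∧ recv)) = {Grant, Err}, add states in Sat(¬empty ∧ lock) with every successor in Z. Z1 = {Grant, Err, Idle}; Z2 = {Grant, Err, Reset, Idle}; fixed.
Sat(A[(¬empty ∧ lock) U (lock ∧ recv)]) = {Grant, Err, Reset, Idle}
Err ∈ Sat(A[(¬empty ∧ lock) U (lock ∧ recv)]) = {Grant, Err, Reset, Idle}, so the formula holds at Err.

Yes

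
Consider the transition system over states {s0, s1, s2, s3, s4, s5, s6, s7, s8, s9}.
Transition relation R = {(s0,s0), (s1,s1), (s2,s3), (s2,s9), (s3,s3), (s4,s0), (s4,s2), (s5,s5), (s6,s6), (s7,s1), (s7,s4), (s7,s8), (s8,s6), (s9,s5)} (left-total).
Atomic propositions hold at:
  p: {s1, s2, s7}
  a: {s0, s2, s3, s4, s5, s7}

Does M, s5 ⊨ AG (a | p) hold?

Yes

Sat(a | p) = {s0, s1, s2, s3, s4, s5, s7}
AG (a | p): greatest fixpoint, start Z0 = {s0, s1, s2, s3, s4, s5, s7}, keep only states in Sat with every successor in Z. Z1 = {s0, s1, s3, s4, s5}; Z2 = {s0, s1, s3, s5}; fixed.
Sat(AG (a | p)) = {s0, s1, s3, s5}
s5 ∈ Sat(AG (a | p)) = {s0, s1, s3, s5}, so the formula holds at s5.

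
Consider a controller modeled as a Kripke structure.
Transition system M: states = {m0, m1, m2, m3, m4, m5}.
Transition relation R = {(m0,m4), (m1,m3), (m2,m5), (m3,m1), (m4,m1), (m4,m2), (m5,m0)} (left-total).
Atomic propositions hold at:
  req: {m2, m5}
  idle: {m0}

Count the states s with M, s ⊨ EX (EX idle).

Sat(EX idle) = {s : some successor in {m0}} = {m5}
Sat(EX (EX idle)) = {s : some successor in {m5}} = {m2}
|Sat(EX (EX idle))| = |{m2}| = 1.

1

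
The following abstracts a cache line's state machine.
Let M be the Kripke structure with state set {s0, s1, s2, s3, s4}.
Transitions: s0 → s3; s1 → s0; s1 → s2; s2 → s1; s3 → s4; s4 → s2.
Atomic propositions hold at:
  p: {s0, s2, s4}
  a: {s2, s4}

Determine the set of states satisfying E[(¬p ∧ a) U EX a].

{s1, s3, s4}

Sat(¬p) = {s1, s3}
Sat(¬p ∧ a) = ∅
Sat(EX a) = {s : some successor in {s2, s4}} = {s1, s3, s4}
E[(¬p ∧ a) U EX a]: least fixpoint, start Z0 = Sat(EX a) = {s1, s3, s4}, add states in Sat(¬p ∧ a) with some successor in Z. Already a fixed point.
Sat(E[(¬p ∧ a) U EX a]) = {s1, s3, s4}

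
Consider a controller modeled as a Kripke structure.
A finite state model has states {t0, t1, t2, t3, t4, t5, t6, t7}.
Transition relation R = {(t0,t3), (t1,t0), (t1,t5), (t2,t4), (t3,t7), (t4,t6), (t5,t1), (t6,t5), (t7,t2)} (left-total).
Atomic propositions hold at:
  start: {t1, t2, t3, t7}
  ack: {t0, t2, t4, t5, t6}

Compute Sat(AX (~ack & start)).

{t0, t3, t5}

Sat(~ack) = {t1, t3, t7}
Sat(~ack & start) = {t1, t3, t7}
Sat(AX (~ack & start)) = {s : every successor in {t1, t3, t7}} = {t0, t3, t5}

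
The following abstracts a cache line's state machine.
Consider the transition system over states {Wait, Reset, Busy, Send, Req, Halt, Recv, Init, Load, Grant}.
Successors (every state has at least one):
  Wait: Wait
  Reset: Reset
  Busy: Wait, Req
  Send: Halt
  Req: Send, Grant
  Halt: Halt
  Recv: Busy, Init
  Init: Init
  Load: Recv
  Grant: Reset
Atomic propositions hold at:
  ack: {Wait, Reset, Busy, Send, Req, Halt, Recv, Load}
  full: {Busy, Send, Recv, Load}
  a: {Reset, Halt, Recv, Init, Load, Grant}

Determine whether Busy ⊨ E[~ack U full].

Sat(~ack) = {Init, Grant}
E[~ack U full]: least fixpoint, start Z0 = Sat(full) = {Busy, Send, Recv, Load}, add states in Sat(~ack) with some successor in Z. Already a fixed point.
Sat(E[~ack U full]) = {Busy, Send, Recv, Load}
Busy ∈ Sat(E[~ack U full]) = {Busy, Send, Recv, Load}, so the formula holds at Busy.

Yes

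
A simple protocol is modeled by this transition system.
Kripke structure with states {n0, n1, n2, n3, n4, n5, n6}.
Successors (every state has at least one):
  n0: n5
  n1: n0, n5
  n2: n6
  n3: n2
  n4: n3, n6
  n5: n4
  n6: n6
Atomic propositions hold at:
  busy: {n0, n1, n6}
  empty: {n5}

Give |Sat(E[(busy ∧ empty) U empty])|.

Sat(busy ∧ empty) = ∅
E[(busy ∧ empty) U empty]: least fixpoint, start Z0 = Sat(empty) = {n5}, add states in Sat(busy ∧ empty) with some successor in Z. Already a fixed point.
Sat(E[(busy ∧ empty) U empty]) = {n5}
|Sat(E[(busy ∧ empty) U empty])| = |{n5}| = 1.

1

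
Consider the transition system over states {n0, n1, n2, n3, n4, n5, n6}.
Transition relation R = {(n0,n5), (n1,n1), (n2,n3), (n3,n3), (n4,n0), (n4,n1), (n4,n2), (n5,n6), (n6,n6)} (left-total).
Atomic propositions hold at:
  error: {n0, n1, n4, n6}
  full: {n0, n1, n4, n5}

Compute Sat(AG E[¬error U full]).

{n1}

Sat(¬error) = {n2, n3, n5}
E[¬error U full]: least fixpoint, start Z0 = Sat(full) = {n0, n1, n4, n5}, add states in Sat(¬error) with some successor in Z. Already a fixed point.
Sat(E[¬error U full]) = {n0, n1, n4, n5}
AG E[¬error U full]: greatest fixpoint, start Z0 = {n0, n1, n4, n5}, keep only states in Sat with every successor in Z. Z1 = {n0, n1}; Z2 = {n1}; fixed.
Sat(AG E[¬error U full]) = {n1}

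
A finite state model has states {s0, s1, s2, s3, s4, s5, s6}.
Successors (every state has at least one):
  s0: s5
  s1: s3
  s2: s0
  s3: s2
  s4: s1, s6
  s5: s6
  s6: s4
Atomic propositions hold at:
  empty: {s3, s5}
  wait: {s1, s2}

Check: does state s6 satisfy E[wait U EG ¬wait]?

Sat(¬wait) = {s0, s3, s4, s5, s6}
EG ¬wait: greatest fixpoint, start Z0 = {s0, s3, s4, s5, s6}, keep only states in Sat with some successor in Z. Z1 = {s0, s4, s5, s6}; fixed.
Sat(EG ¬wait) = {s0, s4, s5, s6}
E[wait U EG ¬wait]: least fixpoint, start Z0 = Sat(EG ¬wait) = {s0, s4, s5, s6}, add states in Sat(wait) with some successor in Z. Z1 = {s0, s2, s4, s5, s6}; fixed.
Sat(E[wait U EG ¬wait]) = {s0, s2, s4, s5, s6}
s6 ∈ Sat(E[wait U EG ¬wait]) = {s0, s2, s4, s5, s6}, so the formula holds at s6.

Yes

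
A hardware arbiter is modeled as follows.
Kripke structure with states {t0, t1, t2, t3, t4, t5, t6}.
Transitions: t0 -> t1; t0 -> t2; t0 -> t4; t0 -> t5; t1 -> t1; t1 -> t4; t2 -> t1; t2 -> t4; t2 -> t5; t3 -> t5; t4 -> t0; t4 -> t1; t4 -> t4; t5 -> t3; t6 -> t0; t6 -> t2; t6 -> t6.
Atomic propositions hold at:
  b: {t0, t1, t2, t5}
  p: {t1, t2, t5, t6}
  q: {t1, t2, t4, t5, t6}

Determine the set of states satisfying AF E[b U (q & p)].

Sat(q & p) = {t1, t2, t5, t6}
E[b U (q & p)]: least fixpoint, start Z0 = Sat((q & p)) = {t1, t2, t5, t6}, add states in Sat(b) with some successor in Z. Z1 = {t0, t1, t2, t5, t6}; fixed.
Sat(E[b U (q & p)]) = {t0, t1, t2, t5, t6}
AF E[b U (q & p)]: least fixpoint, start Z0 = {t0, t1, t2, t5, t6}, add states with every successor in Z. Z1 = {t0, t1, t2, t3, t5, t6}; fixed.
Sat(AF E[b U (q & p)]) = {t0, t1, t2, t3, t5, t6}

{t0, t1, t2, t3, t5, t6}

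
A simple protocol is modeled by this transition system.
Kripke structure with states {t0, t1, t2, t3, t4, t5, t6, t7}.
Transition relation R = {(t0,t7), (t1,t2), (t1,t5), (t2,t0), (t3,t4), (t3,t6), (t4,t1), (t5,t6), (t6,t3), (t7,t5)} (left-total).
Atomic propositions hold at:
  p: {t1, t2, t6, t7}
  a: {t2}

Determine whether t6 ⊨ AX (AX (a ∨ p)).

Sat(a ∨ p) = {t1, t2, t6, t7}
Sat(AX (a ∨ p)) = {s : every successor in {t1, t2, t6, t7}} = {t0, t4, t5}
Sat(AX (AX (a ∨ p))) = {s : every successor in {t0, t4, t5}} = {t2, t7}
t6 ∉ Sat(AX (AX (a ∨ p))) = {t2, t7}, so the formula does not hold at t6.

No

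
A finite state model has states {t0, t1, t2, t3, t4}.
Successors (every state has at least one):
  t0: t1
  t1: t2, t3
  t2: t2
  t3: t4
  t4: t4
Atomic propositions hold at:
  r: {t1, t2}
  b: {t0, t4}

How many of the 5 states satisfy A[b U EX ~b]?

Sat(~b) = {t1, t2, t3}
Sat(EX ~b) = {s : some successor in {t1, t2, t3}} = {t0, t1, t2}
A[b U EX ~b]: least fixpoint, start Z0 = Sat(EX ~b) = {t0, t1, t2}, add states in Sat(b) with every successor in Z. Already a fixed point.
Sat(A[b U EX ~b]) = {t0, t1, t2}
|Sat(A[b U EX ~b])| = |{t0, t1, t2}| = 3.

3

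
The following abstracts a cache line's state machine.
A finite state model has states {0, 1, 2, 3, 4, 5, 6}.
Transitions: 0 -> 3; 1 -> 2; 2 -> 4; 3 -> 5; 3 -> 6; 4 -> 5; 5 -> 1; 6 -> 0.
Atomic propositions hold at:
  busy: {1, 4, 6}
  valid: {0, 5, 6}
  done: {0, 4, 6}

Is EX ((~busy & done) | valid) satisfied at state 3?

Yes

Sat(~busy) = {0, 2, 3, 5}
Sat(~busy & done) = {0}
Sat((~busy & done) | valid) = {0, 5, 6}
Sat(EX ((~busy & done) | valid)) = {s : some successor in {0, 5, 6}} = {3, 4, 6}
3 ∈ Sat(EX ((~busy & done) | valid)) = {3, 4, 6}, so the formula holds at 3.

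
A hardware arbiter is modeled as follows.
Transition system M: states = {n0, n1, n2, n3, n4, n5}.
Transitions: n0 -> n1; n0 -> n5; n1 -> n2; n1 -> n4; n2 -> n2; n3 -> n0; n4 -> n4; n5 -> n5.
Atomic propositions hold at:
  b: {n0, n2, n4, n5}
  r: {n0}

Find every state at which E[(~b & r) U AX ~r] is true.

Sat(~b) = {n1, n3}
Sat(~b & r) = ∅
Sat(~r) = {n1, n2, n3, n4, n5}
Sat(AX ~r) = {s : every successor in {n1, n2, n3, n4, n5}} = {n0, n1, n2, n4, n5}
E[(~b & r) U AX ~r]: least fixpoint, start Z0 = Sat(AX ~r) = {n0, n1, n2, n4, n5}, add states in Sat(~b & r) with some successor in Z. Already a fixed point.
Sat(E[(~b & r) U AX ~r]) = {n0, n1, n2, n4, n5}

{n0, n1, n2, n4, n5}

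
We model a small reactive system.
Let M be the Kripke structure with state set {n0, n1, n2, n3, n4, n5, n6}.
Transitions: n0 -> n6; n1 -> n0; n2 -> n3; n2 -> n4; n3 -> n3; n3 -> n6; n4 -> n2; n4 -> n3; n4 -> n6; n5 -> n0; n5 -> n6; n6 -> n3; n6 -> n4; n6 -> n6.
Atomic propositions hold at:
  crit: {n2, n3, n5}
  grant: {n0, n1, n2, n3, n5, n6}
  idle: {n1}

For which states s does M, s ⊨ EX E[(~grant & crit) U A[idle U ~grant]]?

Sat(~grant) = {n4}
Sat(~grant & crit) = ∅
A[idle U ~grant]: least fixpoint, start Z0 = Sat(~grant) = {n4}, add states in Sat(idle) with every successor in Z. Already a fixed point.
Sat(A[idle U ~grant]) = {n4}
E[(~grant & crit) U A[idle U ~grant]]: least fixpoint, start Z0 = Sat(A[idle U ~grant]) = {n4}, add states in Sat(~grant & crit) with some successor in Z. Already a fixed point.
Sat(E[(~grant & crit) U A[idle U ~grant]]) = {n4}
Sat(EX E[(~grant & crit) U A[idle U ~grant]]) = {s : some successor in {n4}} = {n2, n6}

{n2, n6}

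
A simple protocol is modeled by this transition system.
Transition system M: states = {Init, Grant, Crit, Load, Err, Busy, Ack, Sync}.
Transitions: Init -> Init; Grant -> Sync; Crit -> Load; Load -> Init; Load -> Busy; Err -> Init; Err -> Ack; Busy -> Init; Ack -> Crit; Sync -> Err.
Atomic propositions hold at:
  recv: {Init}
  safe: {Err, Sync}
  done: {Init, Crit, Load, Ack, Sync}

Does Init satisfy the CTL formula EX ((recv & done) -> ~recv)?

No

Sat(recv & done) = {Init}
Sat(~recv) = {Grant, Crit, Load, Err, Busy, Ack, Sync}
Sat((recv & done) -> ~recv) = {Grant, Crit, Load, Err, Busy, Ack, Sync}
Sat(EX ((recv & done) -> ~recv)) = {s : some successor in {Grant, Crit, Load, Err, Busy, Ack, Sync}} = {Grant, Crit, Load, Err, Ack, Sync}
Init ∉ Sat(EX ((recv & done) -> ~recv)) = {Grant, Crit, Load, Err, Ack, Sync}, so the formula does not hold at Init.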